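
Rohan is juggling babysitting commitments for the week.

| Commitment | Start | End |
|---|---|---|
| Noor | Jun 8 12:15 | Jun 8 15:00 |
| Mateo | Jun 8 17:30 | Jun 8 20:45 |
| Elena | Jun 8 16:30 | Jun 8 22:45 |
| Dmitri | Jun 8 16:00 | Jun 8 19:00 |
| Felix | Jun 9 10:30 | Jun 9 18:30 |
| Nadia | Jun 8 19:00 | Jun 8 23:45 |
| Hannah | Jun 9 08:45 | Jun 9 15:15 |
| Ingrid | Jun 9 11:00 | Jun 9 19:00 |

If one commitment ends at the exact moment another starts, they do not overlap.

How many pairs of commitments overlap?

Sorted by start: Noor, Dmitri, Elena, Mateo, Nadia, Hannah, Felix, Ingrid.
Dmitri starts after Noor ends, so Noor has no further overlaps.
Elena starts before Dmitri ends → Dmitri and Elena overlap.
Mateo starts before Dmitri ends → Dmitri and Mateo overlap.
Nadia starts exactly when Dmitri ends (back-to-back, no overlap), so Dmitri has no further overlaps.
Mateo starts before Elena ends → Elena and Mateo overlap.
Nadia starts before Elena ends → Elena and Nadia overlap.
Hannah starts after Elena ends, so Elena has no further overlaps.
Nadia starts before Mateo ends → Mateo and Nadia overlap.
Hannah starts after Mateo ends, so Mateo has no further overlaps.
Hannah starts after Nadia ends, so Nadia has no further overlaps.
Felix starts before Hannah ends → Hannah and Felix overlap.
Ingrid starts before Hannah ends → Hannah and Ingrid overlap.
Ingrid starts before Felix ends → Felix and Ingrid overlap.
Overlapping pairs: Dmitri & Elena, Dmitri & Mateo, Elena & Mateo, Elena & Nadia, Felix & Hannah, Felix & Ingrid, Hannah & Ingrid, Mateo & Nadia — 8 in total.

8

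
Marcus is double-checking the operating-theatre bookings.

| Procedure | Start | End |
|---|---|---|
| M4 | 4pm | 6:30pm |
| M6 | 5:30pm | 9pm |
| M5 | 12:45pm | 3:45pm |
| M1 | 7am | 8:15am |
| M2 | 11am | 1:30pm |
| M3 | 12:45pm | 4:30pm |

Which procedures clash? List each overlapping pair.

Check each pair: they overlap iff neither finishes before the other starts.
Sorted by start: M1, M2, M3, M5, M4, M6.
M2 starts after M1 ends, so nothing later overlaps M1 either.
M3 starts before M2 ends → M2 and M3 overlap.
M5 starts before M2 ends → M2 and M5 overlap.
M4 starts after M2 ends, so nothing later overlaps M2 either.
M5 starts before M3 ends → M3 and M5 overlap.
M4 starts before M3 ends → M3 and M4 overlap.
M6 starts after M3 ends.
M4 starts after M5 ends, so nothing later overlaps M5 either.
M6 starts before M4 ends → M4 and M6 overlap.

M2 & M3, M2 & M5, M3 & M4, M3 & M5, M4 & M6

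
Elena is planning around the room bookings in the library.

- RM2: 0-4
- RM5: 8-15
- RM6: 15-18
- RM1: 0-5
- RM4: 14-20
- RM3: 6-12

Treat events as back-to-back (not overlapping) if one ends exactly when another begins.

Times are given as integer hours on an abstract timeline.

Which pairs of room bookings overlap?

RM1 & RM2, RM3 & RM5, RM4 & RM5, RM4 & RM6

Two intervals overlap when each starts before the other ends.
Sorted by start: RM1, RM2, RM3, RM5, RM4, RM6.
RM2 starts before RM1 ends → RM1 and RM2 overlap.
RM3 starts after RM1 ends, so RM1 has no further overlaps.
RM3 starts after RM2 ends, so RM2 has no further overlaps.
RM5 starts before RM3 ends → RM3 and RM5 overlap.
RM4 starts after RM3 ends, so RM3 has no further overlaps.
RM4 starts before RM5 ends → RM5 and RM4 overlap.
RM6 starts exactly when RM5 ends (back-to-back, no overlap).
RM6 starts before RM4 ends → RM4 and RM6 overlap.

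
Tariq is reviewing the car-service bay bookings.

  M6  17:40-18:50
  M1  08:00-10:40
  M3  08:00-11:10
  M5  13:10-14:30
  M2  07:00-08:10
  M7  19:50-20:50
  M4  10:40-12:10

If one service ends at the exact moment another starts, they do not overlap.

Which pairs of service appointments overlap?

Sorted by start: M2, M1, M3, M4, M5, M6, M7.
M1 starts before M2 ends → M2 and M1 overlap.
M3 starts before M2 ends → M2 and M3 overlap.
M4 starts after M2 ends, so M2 has no further overlaps.
M3 starts before M1 ends → M1 and M3 overlap.
M4 starts exactly when M1 ends (back-to-back, no overlap), so M1 has no further overlaps.
M4 starts before M3 ends → M3 and M4 overlap.
M5 starts after M3 ends, so M3 has no further overlaps.
M5 starts after M4 ends, so M4 has no further overlaps.
M6 starts after M5 ends, so M5 has no further overlaps.
M7 starts after M6 ends.

M1 & M2, M1 & M3, M2 & M3, M3 & M4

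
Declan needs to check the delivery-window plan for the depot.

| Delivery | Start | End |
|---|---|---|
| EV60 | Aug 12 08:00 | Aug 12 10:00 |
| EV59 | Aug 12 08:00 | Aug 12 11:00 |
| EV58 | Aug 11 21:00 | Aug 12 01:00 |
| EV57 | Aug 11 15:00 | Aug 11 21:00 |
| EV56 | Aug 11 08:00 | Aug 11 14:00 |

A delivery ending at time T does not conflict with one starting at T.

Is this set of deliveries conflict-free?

No

Two intervals overlap when each starts before the other ends.
Sorted by start: EV56, EV57, EV58, EV59, EV60.
EV57 starts after EV56 ends, so nothing later overlaps EV56 either.
EV58 starts exactly when EV57 ends (back-to-back, no overlap), so nothing later overlaps EV57 either.
EV59 starts after EV58 ends, so nothing later overlaps EV58 either.
EV60 starts before EV59 ends → EV59 and EV60 overlap.
That's a conflict, so the schedule is not conflict-free.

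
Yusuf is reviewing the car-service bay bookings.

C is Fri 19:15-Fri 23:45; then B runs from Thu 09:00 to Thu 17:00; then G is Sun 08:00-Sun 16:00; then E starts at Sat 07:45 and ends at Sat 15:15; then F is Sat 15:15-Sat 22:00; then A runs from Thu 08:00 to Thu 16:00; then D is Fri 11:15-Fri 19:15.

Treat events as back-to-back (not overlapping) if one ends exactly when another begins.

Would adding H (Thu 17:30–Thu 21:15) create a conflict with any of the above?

No — it doesn't clash with anything

A: ends Thu 16:00 at or before H starts Thu 17:30 → clear.
B: ends Thu 17:00 at or before H starts Thu 17:30 → clear.
D: starts Fri 11:15 at or after H ends Thu 21:15 → clear.
C: starts Fri 19:15 at or after H ends Thu 21:15 → clear.
E: starts Sat 07:45 at or after H ends Thu 21:15 → clear.
F: starts Sat 15:15 at or after H ends Thu 21:15 → clear.
G: starts Sun 08:00 at or after H ends Thu 21:15 → clear.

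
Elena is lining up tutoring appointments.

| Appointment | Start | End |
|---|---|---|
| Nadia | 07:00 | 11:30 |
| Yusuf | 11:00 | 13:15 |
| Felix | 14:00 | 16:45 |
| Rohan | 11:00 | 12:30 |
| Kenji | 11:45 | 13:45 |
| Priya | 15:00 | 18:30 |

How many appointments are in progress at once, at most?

Walk through starts and ends in time order (an end at T is processed before a start at T):
07:00 start Nadia → 1
11:00 start Rohan → 2
11:00 start Yusuf → 3
11:30 end Nadia → 2
11:45 start Kenji → 3
12:30 end Rohan → 2
13:15 end Yusuf → 1
13:45 end Kenji → 0
14:00 start Felix → 1
15:00 start Priya → 2
16:45 end Felix → 1
18:30 end Priya → 0
Peak is 3, at 11:00 (Nadia, Rohan, Yusuf).

3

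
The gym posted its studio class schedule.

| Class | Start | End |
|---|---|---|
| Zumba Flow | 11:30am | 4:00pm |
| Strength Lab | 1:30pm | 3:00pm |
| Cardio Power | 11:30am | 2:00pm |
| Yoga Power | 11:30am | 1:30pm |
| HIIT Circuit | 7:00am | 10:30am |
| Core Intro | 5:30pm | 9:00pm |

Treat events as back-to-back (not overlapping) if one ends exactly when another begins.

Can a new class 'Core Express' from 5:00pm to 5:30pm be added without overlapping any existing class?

Yes — the slot is free

HIIT Circuit: ends 10:30am at or before Core Express starts 5:00pm → clear.
Yoga Power: ends 1:30pm at or before Core Express starts 5:00pm → clear.
Zumba Flow: ends 4:00pm at or before Core Express starts 5:00pm → clear.
Cardio Power: ends 2:00pm at or before Core Express starts 5:00pm → clear.
Strength Lab: ends 3:00pm at or before Core Express starts 5:00pm → clear.
Core Intro: starts 5:30pm at or after Core Express ends 5:30pm → clear.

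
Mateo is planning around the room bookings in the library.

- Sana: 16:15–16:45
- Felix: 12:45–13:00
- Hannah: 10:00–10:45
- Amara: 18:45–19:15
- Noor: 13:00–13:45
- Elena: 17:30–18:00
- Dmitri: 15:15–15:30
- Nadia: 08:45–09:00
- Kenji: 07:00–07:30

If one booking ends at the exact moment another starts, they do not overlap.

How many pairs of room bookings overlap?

0

Sorted by start: Kenji, Nadia, Hannah, Felix, Noor, Dmitri, Sana, Elena, Amara.
Nadia starts after Kenji ends — done with Kenji.
Hannah starts after Nadia ends — done with Nadia.
Felix starts after Hannah ends — done with Hannah.
Noor starts exactly when Felix ends (back-to-back, no overlap) — done with Felix.
Dmitri starts after Noor ends — done with Noor.
Sana starts after Dmitri ends — done with Dmitri.
Elena starts after Sana ends — done with Sana.
Amara starts after Elena ends.
No pair overlaps.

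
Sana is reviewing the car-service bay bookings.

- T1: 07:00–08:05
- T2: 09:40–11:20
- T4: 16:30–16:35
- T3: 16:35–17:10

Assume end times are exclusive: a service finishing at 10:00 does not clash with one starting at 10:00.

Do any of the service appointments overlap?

Check each pair: they overlap iff neither finishes before the other starts.
Sorted by start: T1, T2, T4, T3.
T2 starts after T1 ends — done with T1.
T4 starts after T2 ends — done with T2.
T3 starts exactly when T4 ends (back-to-back, no overlap).
Every pair is clear; the schedule has no overlaps.

No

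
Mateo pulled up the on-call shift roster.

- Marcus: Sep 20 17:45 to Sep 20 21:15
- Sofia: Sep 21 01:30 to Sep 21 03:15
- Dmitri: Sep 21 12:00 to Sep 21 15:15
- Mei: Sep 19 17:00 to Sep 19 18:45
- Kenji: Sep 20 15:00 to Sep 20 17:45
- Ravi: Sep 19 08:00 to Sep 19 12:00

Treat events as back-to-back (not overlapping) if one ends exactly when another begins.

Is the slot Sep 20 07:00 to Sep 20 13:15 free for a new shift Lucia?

Ravi: ends Sep 19 12:00 at or before Lucia starts Sep 20 07:00 → clear.
Mei: ends Sep 19 18:45 at or before Lucia starts Sep 20 07:00 → clear.
Kenji: starts Sep 20 15:00 at or after Lucia ends Sep 20 13:15 → clear.
Marcus: starts Sep 20 17:45 at or after Lucia ends Sep 20 13:15 → clear.
Sofia: starts Sep 21 01:30 at or after Lucia ends Sep 20 13:15 → clear.
Dmitri: starts Sep 21 12:00 at or after Lucia ends Sep 20 13:15 → clear.

Yes — the slot is free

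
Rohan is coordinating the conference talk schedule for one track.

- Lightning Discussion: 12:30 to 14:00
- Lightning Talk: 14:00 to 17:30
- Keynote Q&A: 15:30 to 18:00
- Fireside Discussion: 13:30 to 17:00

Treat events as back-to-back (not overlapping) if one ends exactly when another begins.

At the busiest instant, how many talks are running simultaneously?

Sweep the timeline, counting +1 at each start and −1 at each end (ends before starts at a tie):
12:30 start Lightning Discussion → 1
13:30 start Fireside Discussion → 2
14:00 end Lightning Discussion → 1
14:00 start Lightning Talk → 2
15:30 start Keynote Q&A → 3
17:00 end Fireside Discussion → 2
17:30 end Lightning Talk → 1
18:00 end Keynote Q&A → 0
Peak is 3, at 15:30 (Fireside Discussion, Keynote Q&A, Lightning Talk).

3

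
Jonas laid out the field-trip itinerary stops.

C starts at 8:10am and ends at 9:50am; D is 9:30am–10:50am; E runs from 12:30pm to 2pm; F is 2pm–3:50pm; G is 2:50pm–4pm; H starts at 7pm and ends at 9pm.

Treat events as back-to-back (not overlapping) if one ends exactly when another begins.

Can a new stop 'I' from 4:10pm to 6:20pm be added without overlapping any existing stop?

C: ends 9:50am at or before I starts 4:10pm → clear.
D: ends 10:50am at or before I starts 4:10pm → clear.
E: ends 2pm at or before I starts 4:10pm → clear.
F: ends 3:50pm at or before I starts 4:10pm → clear.
G: ends 4pm at or before I starts 4:10pm → clear.
H: starts 7pm at or after I ends 6:20pm → clear.

Yes — the slot is free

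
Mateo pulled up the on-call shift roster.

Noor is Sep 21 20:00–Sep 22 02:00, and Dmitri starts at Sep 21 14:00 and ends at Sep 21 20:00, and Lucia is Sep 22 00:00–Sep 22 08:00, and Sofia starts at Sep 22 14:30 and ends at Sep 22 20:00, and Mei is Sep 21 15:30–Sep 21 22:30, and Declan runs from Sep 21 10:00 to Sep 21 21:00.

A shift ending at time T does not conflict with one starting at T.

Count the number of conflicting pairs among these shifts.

6

Sorted by start: Declan, Dmitri, Mei, Noor, Lucia, Sofia.
Dmitri starts before Declan ends → Declan and Dmitri overlap.
Mei starts before Declan ends → Declan and Mei overlap.
Noor starts before Declan ends → Declan and Noor overlap.
Lucia starts after Declan ends, so nothing later overlaps Declan either.
Mei starts before Dmitri ends → Dmitri and Mei overlap.
Noor starts exactly when Dmitri ends (back-to-back, no overlap), so nothing later overlaps Dmitri either.
Noor starts before Mei ends → Mei and Noor overlap.
Lucia starts after Mei ends, so nothing later overlaps Mei either.
Lucia starts before Noor ends → Noor and Lucia overlap.
Sofia starts after Noor ends.
Sofia starts after Lucia ends.
Overlapping pairs: Declan & Dmitri, Declan & Mei, Declan & Noor, Dmitri & Mei, Lucia & Noor, Mei & Noor — 6 in total.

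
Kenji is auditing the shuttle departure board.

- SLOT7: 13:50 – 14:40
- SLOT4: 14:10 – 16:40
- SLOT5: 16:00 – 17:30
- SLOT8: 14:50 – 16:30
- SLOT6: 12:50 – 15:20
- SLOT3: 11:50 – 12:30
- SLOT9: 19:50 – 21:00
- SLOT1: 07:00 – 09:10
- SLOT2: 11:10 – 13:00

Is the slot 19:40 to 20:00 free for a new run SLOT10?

SLOT1: ends 09:10 at or before SLOT10 starts 19:40 → clear.
SLOT2: ends 13:00 at or before SLOT10 starts 19:40 → clear.
SLOT3: ends 12:30 at or before SLOT10 starts 19:40 → clear.
SLOT6: ends 15:20 at or before SLOT10 starts 19:40 → clear.
SLOT7: ends 14:40 at or before SLOT10 starts 19:40 → clear.
SLOT4: ends 16:40 at or before SLOT10 starts 19:40 → clear.
SLOT8: ends 16:30 at or before SLOT10 starts 19:40 → clear.
SLOT5: ends 17:30 at or before SLOT10 starts 19:40 → clear.
SLOT9: starts 19:50 before SLOT10 ends 20:00, and ends 21:00 after SLOT10 starts 19:40 → overlap.
SLOT10 overlaps SLOT9.

No — it overlaps SLOT9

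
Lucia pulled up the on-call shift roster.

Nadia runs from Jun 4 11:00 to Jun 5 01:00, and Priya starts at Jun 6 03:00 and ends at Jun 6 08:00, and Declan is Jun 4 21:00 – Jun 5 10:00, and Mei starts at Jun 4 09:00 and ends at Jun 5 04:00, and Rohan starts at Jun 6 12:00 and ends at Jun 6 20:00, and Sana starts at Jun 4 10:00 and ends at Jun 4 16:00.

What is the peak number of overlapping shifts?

Sort all start/end points and keep a running count:
Jun 4 09:00 start Mei → 1
Jun 4 10:00 start Sana → 2
Jun 4 11:00 start Nadia → 3
Jun 4 16:00 end Sana → 2
Jun 4 21:00 start Declan → 3
Jun 5 01:00 end Nadia → 2
Jun 5 04:00 end Mei → 1
Jun 5 10:00 end Declan → 0
Jun 6 03:00 start Priya → 1
Jun 6 08:00 end Priya → 0
Jun 6 12:00 start Rohan → 1
Jun 6 20:00 end Rohan → 0
Peak is 3, at Jun 4 11:00 (Mei, Nadia, Sana).

3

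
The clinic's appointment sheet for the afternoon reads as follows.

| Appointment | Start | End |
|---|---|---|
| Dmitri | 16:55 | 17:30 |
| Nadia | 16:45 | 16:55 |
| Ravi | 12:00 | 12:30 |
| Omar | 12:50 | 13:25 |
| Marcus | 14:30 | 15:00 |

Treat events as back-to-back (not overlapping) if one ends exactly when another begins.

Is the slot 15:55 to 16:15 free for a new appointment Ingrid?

Ravi: ends 12:30 at or before Ingrid starts 15:55 → clear.
Omar: ends 13:25 at or before Ingrid starts 15:55 → clear.
Marcus: ends 15:00 at or before Ingrid starts 15:55 → clear.
Nadia: starts 16:45 at or after Ingrid ends 16:15 → clear.
Dmitri: starts 16:55 at or after Ingrid ends 16:15 → clear.

Yes — the slot is free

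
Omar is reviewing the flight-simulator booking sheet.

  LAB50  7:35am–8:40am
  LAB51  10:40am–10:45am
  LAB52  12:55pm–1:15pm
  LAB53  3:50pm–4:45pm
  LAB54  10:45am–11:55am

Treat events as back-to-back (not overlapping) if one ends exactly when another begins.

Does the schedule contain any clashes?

Sorted by start: LAB50, LAB51, LAB54, LAB52, LAB53.
LAB51 starts after LAB50 ends; LAB50 is clear from here.
LAB54 starts exactly when LAB51 ends (back-to-back, no overlap); LAB51 is clear from here.
LAB52 starts after LAB54 ends; LAB54 is clear from here.
LAB53 starts after LAB52 ends.
Every pair is clear; the schedule has no overlaps.

No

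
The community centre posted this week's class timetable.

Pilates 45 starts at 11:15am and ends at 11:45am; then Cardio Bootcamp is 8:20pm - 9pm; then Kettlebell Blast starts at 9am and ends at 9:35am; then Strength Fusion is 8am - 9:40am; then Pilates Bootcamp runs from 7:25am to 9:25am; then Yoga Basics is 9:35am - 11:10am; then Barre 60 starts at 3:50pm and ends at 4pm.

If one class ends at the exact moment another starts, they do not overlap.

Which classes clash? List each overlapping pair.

Sorted by start: Pilates Bootcamp, Strength Fusion, Kettlebell Blast, Yoga Basics, Pilates 45, Barre 60, Cardio Bootcamp.
Strength Fusion starts before Pilates Bootcamp ends → Pilates Bootcamp and Strength Fusion overlap.
Kettlebell Blast starts before Pilates Bootcamp ends → Pilates Bootcamp and Kettlebell Blast overlap.
Yoga Basics starts after Pilates Bootcamp ends; Pilates Bootcamp is clear from here.
Kettlebell Blast starts before Strength Fusion ends → Strength Fusion and Kettlebell Blast overlap.
Yoga Basics starts before Strength Fusion ends → Strength Fusion and Yoga Basics overlap.
Pilates 45 starts after Strength Fusion ends; Strength Fusion is clear from here.
Yoga Basics starts exactly when Kettlebell Blast ends (back-to-back, no overlap); Kettlebell Blast is clear from here.
Pilates 45 starts after Yoga Basics ends; Yoga Basics is clear from here.
Barre 60 starts after Pilates 45 ends; Pilates 45 is clear from here.
Cardio Bootcamp starts after Barre 60 ends.

Kettlebell Blast & Pilates Bootcamp, Kettlebell Blast & Strength Fusion, Pilates Bootcamp & Strength Fusion, Strength Fusion & Yoga Basics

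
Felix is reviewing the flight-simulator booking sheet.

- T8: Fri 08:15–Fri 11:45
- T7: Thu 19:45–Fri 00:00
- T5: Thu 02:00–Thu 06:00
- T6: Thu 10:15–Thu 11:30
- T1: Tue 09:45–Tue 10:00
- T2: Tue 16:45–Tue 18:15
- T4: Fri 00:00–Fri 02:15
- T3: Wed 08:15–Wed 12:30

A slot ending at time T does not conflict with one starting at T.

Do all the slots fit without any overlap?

Yes

Sorted by start: T1, T2, T3, T5, T6, T7, T4, T8.
T2 starts after T1 ends, so T1 has no further overlaps.
T3 starts after T2 ends, so T2 has no further overlaps.
T5 starts after T3 ends, so T3 has no further overlaps.
T6 starts after T5 ends, so T5 has no further overlaps.
T7 starts after T6 ends, so T6 has no further overlaps.
T4 starts exactly when T7 ends (back-to-back, no overlap), so T7 has no further overlaps.
T8 starts after T4 ends.
Every pair is clear; the schedule has no overlaps.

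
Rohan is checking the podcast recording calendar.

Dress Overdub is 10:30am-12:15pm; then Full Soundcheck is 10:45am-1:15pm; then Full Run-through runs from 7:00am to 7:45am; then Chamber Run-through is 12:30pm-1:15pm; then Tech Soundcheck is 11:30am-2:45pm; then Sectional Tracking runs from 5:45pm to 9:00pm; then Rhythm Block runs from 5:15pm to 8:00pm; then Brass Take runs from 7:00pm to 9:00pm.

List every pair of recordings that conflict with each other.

Brass Take & Rhythm Block, Brass Take & Sectional Tracking, Chamber Run-through & Full Soundcheck, Chamber Run-through & Tech Soundcheck, Dress Overdub & Full Soundcheck, Dress Overdub & Tech Soundcheck, Full Soundcheck & Tech Soundcheck, Rhythm Block & Sectional Tracking

Sorted by start: Full Run-through, Dress Overdub, Full Soundcheck, Tech Soundcheck, Chamber Run-through, Rhythm Block, Sectional Tracking, Brass Take.
Dress Overdub starts after Full Run-through ends — done with Full Run-through.
Full Soundcheck starts before Dress Overdub ends → Dress Overdub and Full Soundcheck overlap.
Tech Soundcheck starts before Dress Overdub ends → Dress Overdub and Tech Soundcheck overlap.
Chamber Run-through starts after Dress Overdub ends — done with Dress Overdub.
Tech Soundcheck starts before Full Soundcheck ends → Full Soundcheck and Tech Soundcheck overlap.
Chamber Run-through starts before Full Soundcheck ends → Full Soundcheck and Chamber Run-through overlap.
Rhythm Block starts after Full Soundcheck ends — done with Full Soundcheck.
Chamber Run-through starts before Tech Soundcheck ends → Tech Soundcheck and Chamber Run-through overlap.
Rhythm Block starts after Tech Soundcheck ends — done with Tech Soundcheck.
Rhythm Block starts after Chamber Run-through ends — done with Chamber Run-through.
Sectional Tracking starts before Rhythm Block ends → Rhythm Block and Sectional Tracking overlap.
Brass Take starts before Rhythm Block ends → Rhythm Block and Brass Take overlap.
Brass Take starts before Sectional Tracking ends → Sectional Tracking and Brass Take overlap.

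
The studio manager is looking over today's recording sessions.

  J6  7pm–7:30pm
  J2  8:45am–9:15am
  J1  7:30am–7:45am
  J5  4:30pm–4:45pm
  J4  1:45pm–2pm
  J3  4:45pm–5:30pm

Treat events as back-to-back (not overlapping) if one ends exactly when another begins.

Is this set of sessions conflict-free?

Yes

Sorted by start: J1, J2, J4, J5, J3, J6.
J2 starts after J1 ends, so J1 has no further overlaps.
J4 starts after J2 ends, so J2 has no further overlaps.
J5 starts after J4 ends, so J4 has no further overlaps.
J3 starts exactly when J5 ends (back-to-back, no overlap), so J5 has no further overlaps.
J6 starts after J3 ends.
Every pair is clear; the schedule has no overlaps.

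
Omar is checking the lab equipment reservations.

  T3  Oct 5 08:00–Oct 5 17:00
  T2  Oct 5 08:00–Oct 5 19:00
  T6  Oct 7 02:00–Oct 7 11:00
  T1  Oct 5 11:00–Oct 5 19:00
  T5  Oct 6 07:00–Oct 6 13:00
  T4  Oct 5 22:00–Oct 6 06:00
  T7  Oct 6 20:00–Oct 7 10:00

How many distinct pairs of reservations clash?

Sorted by start: T2, T3, T1, T4, T5, T7, T6.
T3 starts before T2 ends → T2 and T3 overlap.
T1 starts before T2 ends → T2 and T1 overlap.
T4 starts after T2 ends, so T2 has no further overlaps.
T1 starts before T3 ends → T3 and T1 overlap.
T4 starts after T3 ends, so T3 has no further overlaps.
T4 starts after T1 ends, so T1 has no further overlaps.
T5 starts after T4 ends, so T4 has no further overlaps.
T7 starts after T5 ends, so T5 has no further overlaps.
T6 starts before T7 ends → T7 and T6 overlap.
Overlapping pairs: T1 & T2, T1 & T3, T2 & T3, T6 & T7 — 4 in total.

4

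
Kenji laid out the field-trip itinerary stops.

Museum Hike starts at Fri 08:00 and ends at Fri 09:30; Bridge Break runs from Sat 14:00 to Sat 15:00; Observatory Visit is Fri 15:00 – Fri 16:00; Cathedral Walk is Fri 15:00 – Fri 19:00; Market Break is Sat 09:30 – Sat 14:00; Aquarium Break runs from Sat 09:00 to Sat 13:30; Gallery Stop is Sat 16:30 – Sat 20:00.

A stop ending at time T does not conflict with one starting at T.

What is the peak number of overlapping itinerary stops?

2

Sort all start/end points and keep a running count:
Fri 08:00 start Museum Hike → 1
Fri 09:30 end Museum Hike → 0
Fri 15:00 start Cathedral Walk → 1
Fri 15:00 start Observatory Visit → 2
Fri 16:00 end Observatory Visit → 1
Fri 19:00 end Cathedral Walk → 0
Sat 09:00 start Aquarium Break → 1
Sat 09:30 start Market Break → 2
Sat 13:30 end Aquarium Break → 1
Sat 14:00 end Market Break → 0
Sat 14:00 start Bridge Break → 1
Sat 15:00 end Bridge Break → 0
Sat 16:30 start Gallery Stop → 1
Sat 20:00 end Gallery Stop → 0
Peak is 2, at Fri 15:00 (Cathedral Walk, Observatory Visit).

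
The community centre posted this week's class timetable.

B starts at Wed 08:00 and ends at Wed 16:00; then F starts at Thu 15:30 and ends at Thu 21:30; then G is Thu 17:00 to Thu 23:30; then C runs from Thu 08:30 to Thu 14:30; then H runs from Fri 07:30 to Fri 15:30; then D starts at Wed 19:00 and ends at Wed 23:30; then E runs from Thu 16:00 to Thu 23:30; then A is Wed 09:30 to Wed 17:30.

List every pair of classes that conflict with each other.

A & B, E & F, E & G, F & G

Sorted by start: B, A, D, C, F, E, G, H.
A starts before B ends → B and A overlap.
D starts after B ends, so nothing later overlaps B either.
D starts after A ends, so nothing later overlaps A either.
C starts after D ends, so nothing later overlaps D either.
F starts after C ends, so nothing later overlaps C either.
E starts before F ends → F and E overlap.
G starts before F ends → F and G overlap.
H starts after F ends.
G starts before E ends → E and G overlap.
H starts after E ends.
H starts after G ends.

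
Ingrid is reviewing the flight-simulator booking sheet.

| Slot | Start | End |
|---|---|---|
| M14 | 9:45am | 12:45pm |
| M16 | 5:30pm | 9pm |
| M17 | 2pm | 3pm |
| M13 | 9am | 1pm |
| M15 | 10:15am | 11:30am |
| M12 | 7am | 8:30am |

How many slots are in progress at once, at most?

Walk through starts and ends in time order (an end at T is processed before a start at T):
7am start M12 → 1
8:30am end M12 → 0
9am start M13 → 1
9:45am start M14 → 2
10:15am start M15 → 3
11:30am end M15 → 2
12:45pm end M14 → 1
1pm end M13 → 0
2pm start M17 → 1
3pm end M17 → 0
5:30pm start M16 → 1
9pm end M16 → 0
Peak is 3, at 10:15am (M13, M14, M15).

3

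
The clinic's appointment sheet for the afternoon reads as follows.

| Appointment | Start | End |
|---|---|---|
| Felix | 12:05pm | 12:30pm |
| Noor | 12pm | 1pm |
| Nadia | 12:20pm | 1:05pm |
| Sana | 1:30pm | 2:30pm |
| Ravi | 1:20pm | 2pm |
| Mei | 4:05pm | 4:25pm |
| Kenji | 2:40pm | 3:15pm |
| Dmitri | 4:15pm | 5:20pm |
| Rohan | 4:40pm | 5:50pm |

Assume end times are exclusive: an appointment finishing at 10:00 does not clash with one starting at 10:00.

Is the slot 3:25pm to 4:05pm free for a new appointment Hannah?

Noor: ends 1pm at or before Hannah starts 3:25pm → clear.
Felix: ends 12:30pm at or before Hannah starts 3:25pm → clear.
Nadia: ends 1:05pm at or before Hannah starts 3:25pm → clear.
Ravi: ends 2pm at or before Hannah starts 3:25pm → clear.
Sana: ends 2:30pm at or before Hannah starts 3:25pm → clear.
Kenji: ends 3:15pm at or before Hannah starts 3:25pm → clear.
Mei: starts 4:05pm at or after Hannah ends 4:05pm → clear.
Dmitri: starts 4:15pm at or after Hannah ends 4:05pm → clear.
Rohan: starts 4:40pm at or after Hannah ends 4:05pm → clear.

Yes — the slot is free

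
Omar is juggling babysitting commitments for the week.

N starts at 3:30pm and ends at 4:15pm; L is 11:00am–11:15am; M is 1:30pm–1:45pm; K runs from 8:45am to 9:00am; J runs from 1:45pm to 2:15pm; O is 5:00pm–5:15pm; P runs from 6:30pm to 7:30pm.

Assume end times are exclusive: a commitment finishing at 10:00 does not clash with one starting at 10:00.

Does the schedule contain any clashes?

No

Check each pair: they overlap iff neither finishes before the other starts.
Sorted by start: K, L, M, J, N, O, P.
L starts after K ends — done with K.
M starts after L ends — done with L.
J starts exactly when M ends (back-to-back, no overlap) — done with M.
N starts after J ends — done with J.
O starts after N ends — done with N.
P starts after O ends.
Every pair is clear; the schedule has no overlaps.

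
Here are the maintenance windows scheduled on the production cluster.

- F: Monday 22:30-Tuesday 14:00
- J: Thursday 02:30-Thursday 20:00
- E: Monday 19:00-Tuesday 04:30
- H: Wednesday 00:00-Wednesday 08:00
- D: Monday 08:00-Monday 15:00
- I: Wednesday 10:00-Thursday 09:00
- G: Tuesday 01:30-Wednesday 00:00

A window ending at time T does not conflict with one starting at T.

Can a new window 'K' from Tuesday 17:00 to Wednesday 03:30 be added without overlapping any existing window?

D: ends Monday 15:00 at or before K starts Tuesday 17:00 → clear.
E: ends Tuesday 04:30 at or before K starts Tuesday 17:00 → clear.
F: ends Tuesday 14:00 at or before K starts Tuesday 17:00 → clear.
G: starts Tuesday 01:30 before K ends Wednesday 03:30, and ends Wednesday 00:00 after K starts Tuesday 17:00 → overlap.
H: starts Wednesday 00:00 before K ends Wednesday 03:30, and ends Wednesday 08:00 after K starts Tuesday 17:00 → overlap.
I: starts Wednesday 10:00 at or after K ends Wednesday 03:30 → clear.
J: starts Thursday 02:30 at or after K ends Wednesday 03:30 → clear.
K overlaps G, H.

No — it overlaps G, H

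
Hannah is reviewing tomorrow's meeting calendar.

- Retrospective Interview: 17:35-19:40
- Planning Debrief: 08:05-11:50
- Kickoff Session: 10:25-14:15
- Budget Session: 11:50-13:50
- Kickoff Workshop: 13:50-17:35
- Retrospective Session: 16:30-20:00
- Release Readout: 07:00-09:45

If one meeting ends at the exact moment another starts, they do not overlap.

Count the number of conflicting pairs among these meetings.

Sorted by start: Release Readout, Planning Debrief, Kickoff Session, Budget Session, Kickoff Workshop, Retrospective Session, Retrospective Interview.
Planning Debrief starts before Release Readout ends → Release Readout and Planning Debrief overlap.
Kickoff Session starts after Release Readout ends — done with Release Readout.
Kickoff Session starts before Planning Debrief ends → Planning Debrief and Kickoff Session overlap.
Budget Session starts exactly when Planning Debrief ends (back-to-back, no overlap) — done with Planning Debrief.
Budget Session starts before Kickoff Session ends → Kickoff Session and Budget Session overlap.
Kickoff Workshop starts before Kickoff Session ends → Kickoff Session and Kickoff Workshop overlap.
Retrospective Session starts after Kickoff Session ends — done with Kickoff Session.
Kickoff Workshop starts exactly when Budget Session ends (back-to-back, no overlap) — done with Budget Session.
Retrospective Session starts before Kickoff Workshop ends → Kickoff Workshop and Retrospective Session overlap.
Retrospective Interview starts exactly when Kickoff Workshop ends (back-to-back, no overlap).
Retrospective Interview starts before Retrospective Session ends → Retrospective Session and Retrospective Interview overlap.
Overlapping pairs: Budget Session & Kickoff Session, Kickoff Session & Kickoff Workshop, Kickoff Session & Planning Debrief, Kickoff Workshop & Retrospective Session, Planning Debrief & Release Readout, Retrospective Interview & Retrospective Session — 6 in total.

6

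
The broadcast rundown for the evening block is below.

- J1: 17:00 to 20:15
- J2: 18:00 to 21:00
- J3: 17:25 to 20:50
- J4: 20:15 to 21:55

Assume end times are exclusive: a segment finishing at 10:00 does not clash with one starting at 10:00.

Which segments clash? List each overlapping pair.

Sorted by start: J1, J3, J2, J4.
J3 starts before J1 ends → J1 and J3 overlap.
J2 starts before J1 ends → J1 and J2 overlap.
J4 starts exactly when J1 ends (back-to-back, no overlap).
J2 starts before J3 ends → J3 and J2 overlap.
J4 starts before J3 ends → J3 and J4 overlap.
J4 starts before J2 ends → J2 and J4 overlap.

J1 & J2, J1 & J3, J2 & J3, J2 & J4, J3 & J4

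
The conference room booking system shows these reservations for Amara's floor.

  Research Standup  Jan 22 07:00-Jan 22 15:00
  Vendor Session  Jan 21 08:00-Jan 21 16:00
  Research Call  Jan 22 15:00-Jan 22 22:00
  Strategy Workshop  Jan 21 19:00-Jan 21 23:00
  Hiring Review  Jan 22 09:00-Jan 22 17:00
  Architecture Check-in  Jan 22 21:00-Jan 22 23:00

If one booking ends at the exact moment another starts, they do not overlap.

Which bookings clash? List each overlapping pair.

Architecture Check-in & Research Call, Hiring Review & Research Call, Hiring Review & Research Standup

Check each pair: they overlap iff neither finishes before the other starts.
Sorted by start: Vendor Session, Strategy Workshop, Research Standup, Hiring Review, Research Call, Architecture Check-in.
Strategy Workshop starts after Vendor Session ends — done with Vendor Session.
Research Standup starts after Strategy Workshop ends — done with Strategy Workshop.
Hiring Review starts before Research Standup ends → Research Standup and Hiring Review overlap.
Research Call starts exactly when Research Standup ends (back-to-back, no overlap) — done with Research Standup.
Research Call starts before Hiring Review ends → Hiring Review and Research Call overlap.
Architecture Check-in starts after Hiring Review ends.
Architecture Check-in starts before Research Call ends → Research Call and Architecture Check-in overlap.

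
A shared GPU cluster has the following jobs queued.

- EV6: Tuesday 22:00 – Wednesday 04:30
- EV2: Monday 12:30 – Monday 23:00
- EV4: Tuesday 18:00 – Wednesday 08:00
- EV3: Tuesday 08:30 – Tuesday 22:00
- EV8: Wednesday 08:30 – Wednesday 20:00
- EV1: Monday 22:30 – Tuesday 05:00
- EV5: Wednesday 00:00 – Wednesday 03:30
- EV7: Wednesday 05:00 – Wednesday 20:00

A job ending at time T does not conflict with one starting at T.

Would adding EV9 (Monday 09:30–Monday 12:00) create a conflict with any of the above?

No — it doesn't clash with anything

EV2: starts Monday 12:30 at or after EV9 ends Monday 12:00 → clear.
EV1: starts Monday 22:30 at or after EV9 ends Monday 12:00 → clear.
EV3: starts Tuesday 08:30 at or after EV9 ends Monday 12:00 → clear.
EV4: starts Tuesday 18:00 at or after EV9 ends Monday 12:00 → clear.
EV6: starts Tuesday 22:00 at or after EV9 ends Monday 12:00 → clear.
EV5: starts Wednesday 00:00 at or after EV9 ends Monday 12:00 → clear.
EV7: starts Wednesday 05:00 at or after EV9 ends Monday 12:00 → clear.
EV8: starts Wednesday 08:30 at or after EV9 ends Monday 12:00 → clear.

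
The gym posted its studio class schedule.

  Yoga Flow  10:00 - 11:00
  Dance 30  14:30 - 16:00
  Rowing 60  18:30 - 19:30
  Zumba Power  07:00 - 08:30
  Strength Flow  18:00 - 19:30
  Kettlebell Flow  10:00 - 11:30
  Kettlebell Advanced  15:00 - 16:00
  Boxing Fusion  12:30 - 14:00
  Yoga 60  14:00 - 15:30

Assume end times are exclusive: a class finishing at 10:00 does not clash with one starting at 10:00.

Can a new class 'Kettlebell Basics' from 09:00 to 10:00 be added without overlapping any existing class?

Zumba Power: ends 08:30 at or before Kettlebell Basics starts 09:00 → clear.
Yoga Flow: starts 10:00 at or after Kettlebell Basics ends 10:00 → clear.
Kettlebell Flow: starts 10:00 at or after Kettlebell Basics ends 10:00 → clear.
Boxing Fusion: starts 12:30 at or after Kettlebell Basics ends 10:00 → clear.
Yoga 60: starts 14:00 at or after Kettlebell Basics ends 10:00 → clear.
Dance 30: starts 14:30 at or after Kettlebell Basics ends 10:00 → clear.
Kettlebell Advanced: starts 15:00 at or after Kettlebell Basics ends 10:00 → clear.
Strength Flow: starts 18:00 at or after Kettlebell Basics ends 10:00 → clear.
Rowing 60: starts 18:30 at or after Kettlebell Basics ends 10:00 → clear.

Yes — the slot is free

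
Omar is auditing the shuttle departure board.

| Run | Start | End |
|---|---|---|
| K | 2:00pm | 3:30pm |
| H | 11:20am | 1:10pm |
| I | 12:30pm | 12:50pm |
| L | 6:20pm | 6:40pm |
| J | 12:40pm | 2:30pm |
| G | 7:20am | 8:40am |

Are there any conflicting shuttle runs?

Sorted by start: G, H, I, J, K, L.
H starts after G ends, so nothing later overlaps G either.
I starts before H ends → H and I overlap.
That's a conflict, so the schedule is not conflict-free.

Yes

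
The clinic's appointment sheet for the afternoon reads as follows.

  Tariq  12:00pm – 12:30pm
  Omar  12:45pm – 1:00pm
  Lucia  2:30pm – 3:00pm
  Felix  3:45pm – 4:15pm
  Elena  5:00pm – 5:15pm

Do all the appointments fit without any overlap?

Yes

Sorted by start: Tariq, Omar, Lucia, Felix, Elena.
Omar starts after Tariq ends; Tariq is clear from here.
Lucia starts after Omar ends; Omar is clear from here.
Felix starts after Lucia ends; Lucia is clear from here.
Elena starts after Felix ends.
Every pair is clear; the schedule has no overlaps.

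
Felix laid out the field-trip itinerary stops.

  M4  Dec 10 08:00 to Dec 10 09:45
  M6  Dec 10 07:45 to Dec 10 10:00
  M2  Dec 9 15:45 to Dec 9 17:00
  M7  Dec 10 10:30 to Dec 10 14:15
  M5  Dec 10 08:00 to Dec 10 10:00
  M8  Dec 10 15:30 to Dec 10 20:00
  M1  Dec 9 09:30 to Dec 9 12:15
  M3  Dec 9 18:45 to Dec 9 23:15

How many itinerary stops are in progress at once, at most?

3

Walk through starts and ends in time order (an end at T is processed before a start at T):
Dec 9 09:30 start M1 → 1
Dec 9 12:15 end M1 → 0
Dec 9 15:45 start M2 → 1
Dec 9 17:00 end M2 → 0
Dec 9 18:45 start M3 → 1
Dec 9 23:15 end M3 → 0
Dec 10 07:45 start M6 → 1
Dec 10 08:00 start M4 → 2
Dec 10 08:00 start M5 → 3
Dec 10 09:45 end M4 → 2
Dec 10 10:00 end M5 → 1
Dec 10 10:00 end M6 → 0
Dec 10 10:30 start M7 → 1
Dec 10 14:15 end M7 → 0
Dec 10 15:30 start M8 → 1
Dec 10 20:00 end M8 → 0
Peak is 3, at Dec 10 08:00 (M4, M5, M6).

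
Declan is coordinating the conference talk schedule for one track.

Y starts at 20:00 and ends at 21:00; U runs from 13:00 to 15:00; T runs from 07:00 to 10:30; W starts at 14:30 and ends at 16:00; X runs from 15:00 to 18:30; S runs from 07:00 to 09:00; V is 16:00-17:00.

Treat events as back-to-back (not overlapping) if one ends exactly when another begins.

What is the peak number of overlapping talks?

2

Sort all start/end points and keep a running count:
07:00 start S → 1
07:00 start T → 2
09:00 end S → 1
10:30 end T → 0
13:00 start U → 1
14:30 start W → 2
15:00 end U → 1
15:00 start X → 2
16:00 end W → 1
16:00 start V → 2
17:00 end V → 1
18:30 end X → 0
20:00 start Y → 1
21:00 end Y → 0
Peak is 2, at 07:00 (S, T).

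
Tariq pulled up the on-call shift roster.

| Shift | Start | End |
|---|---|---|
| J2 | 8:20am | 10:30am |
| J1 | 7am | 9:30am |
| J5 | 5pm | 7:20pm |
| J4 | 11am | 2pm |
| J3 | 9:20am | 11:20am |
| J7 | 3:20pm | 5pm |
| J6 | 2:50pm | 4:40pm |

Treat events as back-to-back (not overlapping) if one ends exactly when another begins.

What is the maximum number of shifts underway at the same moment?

3

Sweep the timeline, counting +1 at each start and −1 at each end (ends before starts at a tie):
7am start J1 → 1
8:20am start J2 → 2
9:20am start J3 → 3
9:30am end J1 → 2
10:30am end J2 → 1
11am start J4 → 2
11:20am end J3 → 1
2pm end J4 → 0
2:50pm start J6 → 1
3:20pm start J7 → 2
4:40pm end J6 → 1
5pm end J7 → 0
5pm start J5 → 1
7:20pm end J5 → 0
Peak is 3, at 9:20am (J1, J2, J3).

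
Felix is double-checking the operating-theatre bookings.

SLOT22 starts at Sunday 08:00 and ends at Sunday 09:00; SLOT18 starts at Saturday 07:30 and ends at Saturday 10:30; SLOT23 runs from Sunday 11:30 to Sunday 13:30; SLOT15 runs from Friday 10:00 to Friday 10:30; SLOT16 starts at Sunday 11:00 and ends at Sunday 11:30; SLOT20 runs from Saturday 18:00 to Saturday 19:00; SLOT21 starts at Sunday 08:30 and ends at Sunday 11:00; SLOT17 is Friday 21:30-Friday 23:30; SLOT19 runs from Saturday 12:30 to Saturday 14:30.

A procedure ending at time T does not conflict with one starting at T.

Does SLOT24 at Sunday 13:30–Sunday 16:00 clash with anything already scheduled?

No — it doesn't clash with anything

SLOT15: ends Friday 10:30 at or before SLOT24 starts Sunday 13:30 → clear.
SLOT17: ends Friday 23:30 at or before SLOT24 starts Sunday 13:30 → clear.
SLOT18: ends Saturday 10:30 at or before SLOT24 starts Sunday 13:30 → clear.
SLOT19: ends Saturday 14:30 at or before SLOT24 starts Sunday 13:30 → clear.
SLOT20: ends Saturday 19:00 at or before SLOT24 starts Sunday 13:30 → clear.
SLOT22: ends Sunday 09:00 at or before SLOT24 starts Sunday 13:30 → clear.
SLOT21: ends Sunday 11:00 at or before SLOT24 starts Sunday 13:30 → clear.
SLOT16: ends Sunday 11:30 at or before SLOT24 starts Sunday 13:30 → clear.
SLOT23: ends Sunday 13:30 at or before SLOT24 starts Sunday 13:30 → clear.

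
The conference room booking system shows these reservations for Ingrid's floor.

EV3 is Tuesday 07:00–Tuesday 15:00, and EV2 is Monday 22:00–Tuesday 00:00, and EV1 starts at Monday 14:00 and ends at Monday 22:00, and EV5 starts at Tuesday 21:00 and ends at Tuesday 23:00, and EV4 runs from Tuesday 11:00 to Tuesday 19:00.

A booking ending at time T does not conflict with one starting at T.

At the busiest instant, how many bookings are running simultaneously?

Sweep the timeline, counting +1 at each start and −1 at each end (ends before starts at a tie):
Monday 14:00 start EV1 → 1
Monday 22:00 end EV1 → 0
Monday 22:00 start EV2 → 1
Tuesday 00:00 end EV2 → 0
Tuesday 07:00 start EV3 → 1
Tuesday 11:00 start EV4 → 2
Tuesday 15:00 end EV3 → 1
Tuesday 19:00 end EV4 → 0
Tuesday 21:00 start EV5 → 1
Tuesday 23:00 end EV5 → 0
Peak is 2, at Tuesday 11:00 (EV3, EV4).

2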